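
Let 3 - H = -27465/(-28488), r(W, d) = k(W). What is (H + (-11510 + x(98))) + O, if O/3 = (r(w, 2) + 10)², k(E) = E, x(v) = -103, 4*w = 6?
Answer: -106490177/9496 ≈ -11214.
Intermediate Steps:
w = 3/2 (w = (¼)*6 = 3/2 ≈ 1.5000)
r(W, d) = W
O = 1587/4 (O = 3*(3/2 + 10)² = 3*(23/2)² = 3*(529/4) = 1587/4 ≈ 396.75)
H = 19333/9496 (H = 3 - (-27465)/(-28488) = 3 - (-27465)*(-1)/28488 = 3 - 1*9155/9496 = 3 - 9155/9496 = 19333/9496 ≈ 2.0359)
(H + (-11510 + x(98))) + O = (19333/9496 + (-11510 - 103)) + 1587/4 = (19333/9496 - 11613) + 1587/4 = -110257715/9496 + 1587/4 = -106490177/9496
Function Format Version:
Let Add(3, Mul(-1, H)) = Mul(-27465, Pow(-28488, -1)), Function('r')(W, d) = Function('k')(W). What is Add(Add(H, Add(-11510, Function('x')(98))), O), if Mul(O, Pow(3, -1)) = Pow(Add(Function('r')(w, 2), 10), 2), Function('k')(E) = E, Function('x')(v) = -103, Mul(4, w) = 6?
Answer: Rational(-106490177, 9496) ≈ -11214.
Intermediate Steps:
w = Rational(3, 2) (w = Mul(Rational(1, 4), 6) = Rational(3, 2) ≈ 1.5000)
Function('r')(W, d) = W
O = Rational(1587, 4) (O = Mul(3, Pow(Add(Rational(3, 2), 10), 2)) = Mul(3, Pow(Rational(23, 2), 2)) = Mul(3, Rational(529, 4)) = Rational(1587, 4) ≈ 396.75)
H = Rational(19333, 9496) (H = Add(3, Mul(-1, Mul(-27465, Pow(-28488, -1)))) = Add(3, Mul(-1, Mul(-27465, Rational(-1, 28488)))) = Add(3, Mul(-1, Rational(9155, 9496))) = Add(3, Rational(-9155, 9496)) = Rational(19333, 9496) ≈ 2.0359)
Add(Add(H, Add(-11510, Function('x')(98))), O) = Add(Add(Rational(19333, 9496), Add(-11510, -103)), Rational(1587, 4)) = Add(Add(Rational(19333, 9496), -11613), Rational(1587, 4)) = Add(Rational(-110257715, 9496), Rational(1587, 4)) = Rational(-106490177, 9496)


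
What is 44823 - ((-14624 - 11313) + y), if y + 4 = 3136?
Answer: 67628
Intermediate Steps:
y = 3132 (y = -4 + 3136 = 3132)
44823 - ((-14624 - 11313) + y) = 44823 - ((-14624 - 11313) + 3132) = 44823 - (-25937 + 3132) = 44823 - 1*(-22805) = 44823 + 22805 = 67628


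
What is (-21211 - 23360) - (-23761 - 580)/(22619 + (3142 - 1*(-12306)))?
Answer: -1696659916/38067 ≈ -44570.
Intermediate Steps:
(-21211 - 23360) - (-23761 - 580)/(22619 + (3142 - 1*(-12306))) = -44571 - (-24341)/(22619 + (3142 + 12306)) = -44571 - (-24341)/(22619 + 15448) = -44571 - (-24341)/38067 = -44571 - 1*(-24341/38067) = -44571 + 24341/38067 = -1696659916/38067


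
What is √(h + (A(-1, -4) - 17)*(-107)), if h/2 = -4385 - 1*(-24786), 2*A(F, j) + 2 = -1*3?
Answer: √171554/2 ≈ 207.10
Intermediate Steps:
A(F, j) = -5/2 (A(F, j) = -1 + (-1*3)/2 = -1 + (½)*(-3) = -1 - 3/2 = -5/2)
h = 40802 (h = 2*(-4385 - 1*(-24786)) = 2*(-4385 + 24786) = 2*20401 = 40802)
√(h + (A(-1, -4) - 17)*(-107)) = √(40802 + (-5/2 - 17)*(-107)) = √(40802 - 39/2*(-107)) = √(40802 + 4173/2) = √(85777/2) = √171554/2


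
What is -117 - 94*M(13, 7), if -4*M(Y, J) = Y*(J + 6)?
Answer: 7709/2 ≈ 3854.5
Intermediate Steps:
M(Y, J) = -Y*(6 + J)/4 (M(Y, J) = -Y*(J + 6)/4 = -Y*(6 + J)/4)
-117 - 94*M(13, 7) = -117 - (-47)*13*(6 + 7)/2 = -117 - (-47)*13*13/2 = -117 - 94*(-169/4) = -117 + 7943/2 = 7709/2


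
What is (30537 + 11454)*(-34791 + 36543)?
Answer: 73568232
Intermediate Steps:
(30537 + 11454)*(-34791 + 36543) = 41991*1752 = 73568232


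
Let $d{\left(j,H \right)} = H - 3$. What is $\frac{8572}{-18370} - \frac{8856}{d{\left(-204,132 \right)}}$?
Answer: $- \frac{27298418}{394955} \approx -69.118$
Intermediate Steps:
$d{\left(j,H \right)} = -3 + H$ ($d{\left(j,H \right)} = H - 3 = -3 + H$)
$\frac{8572}{-18370} - \frac{8856}{d{\left(-204,132 \right)}} = \frac{8572}{-18370} - \frac{8856}{-3 + 132} = 8572 \left(- \frac{1}{18370}\right) - \frac{8856}{129} = - \frac{4286}{9185} - \frac{2952}{43} = - \frac{27298418}{394955}$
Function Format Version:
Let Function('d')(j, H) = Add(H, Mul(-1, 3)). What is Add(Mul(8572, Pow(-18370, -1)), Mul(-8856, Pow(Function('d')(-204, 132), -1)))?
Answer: Rational(-27298418, 394955) ≈ -69.118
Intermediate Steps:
Function('d')(j, H) = Add(-3, H) (Function('d')(j, H) = Add(H, -3) = Add(-3, H))
Add(Mul(8572, Pow(-18370, -1)), Mul(-8856, Pow(Function('d')(-204, 132), -1))) = Add(Mul(8572, Pow(-18370, -1)), Mul(-8856, Pow(Add(-3, 132), -1))) = Add(Mul(8572, Rational(-1, 18370)), Mul(-8856, Pow(129, -1))) = Add(Rational(-4286, 9185), Mul(-8856, Rational(1, 129))) = Add(Rational(-4286, 9185), Rational(-2952, 43)) = Rational(-27298418, 394955)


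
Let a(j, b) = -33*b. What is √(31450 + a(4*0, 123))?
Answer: 7*√559 ≈ 165.50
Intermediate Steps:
√(31450 + a(4*0, 123)) = √(31450 - 33*123) = √(31450 - 4059) = √27391 = 7*√559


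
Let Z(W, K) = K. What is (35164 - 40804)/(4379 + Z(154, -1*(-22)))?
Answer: -1880/1467 ≈ -1.2815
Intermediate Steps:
(35164 - 40804)/(4379 + Z(154, -1*(-22))) = (35164 - 40804)/(4379 - 1*(-22)) = -5640/(4379 + 22) = -5640/4401 = -5640*1/4401 = -1880/1467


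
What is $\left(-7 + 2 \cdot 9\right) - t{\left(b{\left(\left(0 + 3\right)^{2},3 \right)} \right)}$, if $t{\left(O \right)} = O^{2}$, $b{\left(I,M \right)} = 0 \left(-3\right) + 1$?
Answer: $10$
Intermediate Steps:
$b{\left(I,M \right)} = 1$ ($b{\left(I,M \right)} = 0 + 1 = 1$)
$\left(-7 + 2 \cdot 9\right) - t{\left(b{\left(\left(0 + 3\right)^{2},3 \right)} \right)} = \left(-7 + 2 \cdot 9\right) - 1^{2} = \left(-7 + 18\right) - 1 = 11 - 1 = 10$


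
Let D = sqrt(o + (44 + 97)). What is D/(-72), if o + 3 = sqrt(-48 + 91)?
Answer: -sqrt(138 + sqrt(43))/72 ≈ -0.16699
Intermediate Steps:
o = -3 + sqrt(43) (o = -3 + sqrt(-48 + 91) = -3 + sqrt(43) ≈ 3.5574)
D = sqrt(138 + sqrt(43)) (D = sqrt((-3 + sqrt(43)) + (44 + 97)) = sqrt((-3 + sqrt(43)) + 141) = sqrt(138 + sqrt(43)) ≈ 12.023)
D/(-72) = sqrt(138 + sqrt(43))/(-72) = sqrt(138 + sqrt(43))*(-1/72) = -sqrt(138 + sqrt(43))/72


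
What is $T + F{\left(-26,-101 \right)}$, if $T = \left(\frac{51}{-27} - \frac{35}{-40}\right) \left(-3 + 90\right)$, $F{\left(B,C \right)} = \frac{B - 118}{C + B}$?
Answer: $- \frac{265403}{3048} \approx -87.074$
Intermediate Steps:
$F{\left(B,C \right)} = \frac{-118 + B}{B + C}$
$T = - \frac{2117}{24}$ ($T = \left(51 \left(- \frac{1}{27}\right) - - \frac{7}{8}\right) 87 = \left(- \frac{17}{9} + \frac{7}{8}\right) 87 = \left(- \frac{73}{72}\right) 87 = - \frac{2117}{24} \approx -88.208$)
$T + F{\left(-26,-101 \right)} = - \frac{2117}{24} + \frac{-118 - 26}{-26 - 101} = - \frac{2117}{24} + \frac{1}{-127} \left(-144\right) = - \frac{2117}{24} - - \frac{144}{127} = - \frac{2117}{24} + \frac{144}{127} = - \frac{265403}{3048}$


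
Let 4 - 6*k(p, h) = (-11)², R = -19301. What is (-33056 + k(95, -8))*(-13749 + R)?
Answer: 1093145275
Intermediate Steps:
k(p, h) = -39/2 (k(p, h) = ⅔ - ⅙*(-11)² = ⅔ - ⅙*121 = ⅔ - 121/6 = -39/2)
(-33056 + k(95, -8))*(-13749 + R) = (-33056 - 39/2)*(-13749 - 19301) = -66151/2*(-33050) = 1093145275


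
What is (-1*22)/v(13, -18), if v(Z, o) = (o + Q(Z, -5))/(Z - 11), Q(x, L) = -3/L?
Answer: 220/87 ≈ 2.5287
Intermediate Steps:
v(Z, o) = (3/5 + o)/(-11 + Z) (v(Z, o) = (o - 3/(-5))/(Z - 11) = (o - 3*(-1/5))/(-11 + Z) = (o + 3/5)/(-11 + Z) = (3/5 + o)/(-11 + Z))
(-1*22)/v(13, -18) = (-1*22)/(((3/5 - 18)/(-11 + 13))) = -22/(-87/5/2) = -22/((1/2)*(-87/5)) = -22/(-87/10) = -22*(-10/87) = 220/87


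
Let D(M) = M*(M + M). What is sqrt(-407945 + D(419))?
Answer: I*sqrt(56823) ≈ 238.38*I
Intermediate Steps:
D(M) = 2*M**2 (D(M) = M*(2*M) = 2*M**2)
sqrt(-407945 + D(419)) = sqrt(-407945 + 2*419**2) = sqrt(-407945 + 2*175561) = sqrt(-407945 + 351122) = sqrt(-56823) = I*sqrt(56823)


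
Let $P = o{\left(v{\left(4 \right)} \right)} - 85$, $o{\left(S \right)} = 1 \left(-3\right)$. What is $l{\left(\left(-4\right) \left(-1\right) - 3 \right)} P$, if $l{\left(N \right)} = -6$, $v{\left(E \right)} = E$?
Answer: $528$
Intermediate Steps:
$o{\left(S \right)} = -3$
$P = -88$ ($P = -3 - 85 = -88$)
$l{\left(\left(-4\right) \left(-1\right) - 3 \right)} P = \left(-6\right) \left(-88\right) = 528$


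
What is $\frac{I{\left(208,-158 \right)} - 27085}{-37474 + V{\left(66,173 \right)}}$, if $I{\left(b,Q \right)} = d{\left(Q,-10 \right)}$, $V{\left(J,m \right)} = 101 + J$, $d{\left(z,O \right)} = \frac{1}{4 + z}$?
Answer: $\frac{4171091}{5745278} \approx 0.726$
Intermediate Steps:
$I{\left(b,Q \right)} = \frac{1}{4 + Q}$
$\frac{I{\left(208,-158 \right)} - 27085}{-37474 + V{\left(66,173 \right)}} = \frac{\frac{1}{4 - 158} - 27085}{-37474 + \left(101 + 66\right)} = \frac{\frac{1}{-154} - 27085}{-37474 + 167} = \frac{- \frac{1}{154} - 27085}{-37307} = \left(- \frac{4171091}{154}\right) \left(- \frac{1}{37307}\right) = \frac{4171091}{5745278}$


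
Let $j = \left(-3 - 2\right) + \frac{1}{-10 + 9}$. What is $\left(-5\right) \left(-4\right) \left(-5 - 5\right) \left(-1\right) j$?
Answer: $-1200$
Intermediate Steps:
$j = -6$ ($j = -5 + \frac{1}{-1} = -5 - 1 = -6$)
$\left(-5\right) \left(-4\right) \left(-5 - 5\right) \left(-1\right) j = \left(-5\right) \left(-4\right) \left(-5 - 5\right) \left(-1\right) \left(-6\right) = 20 \left(\left(-10\right) \left(-1\right)\right) \left(-6\right) = 20 \cdot 10 \left(-6\right) = 200 \left(-6\right) = -1200$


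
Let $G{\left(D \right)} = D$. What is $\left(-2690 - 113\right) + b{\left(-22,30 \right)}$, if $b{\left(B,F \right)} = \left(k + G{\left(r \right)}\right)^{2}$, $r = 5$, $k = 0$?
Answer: $-2778$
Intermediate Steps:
$b{\left(B,F \right)} = 25$ ($b{\left(B,F \right)} = \left(0 + 5\right)^{2} = 5^{2} = 25$)
$\left(-2690 - 113\right) + b{\left(-22,30 \right)} = \left(-2690 - 113\right) + 25 = -2803 + 25 = -2778$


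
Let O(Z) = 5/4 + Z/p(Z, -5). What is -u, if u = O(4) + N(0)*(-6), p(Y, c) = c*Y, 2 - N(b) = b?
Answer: 219/20 ≈ 10.950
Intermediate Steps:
N(b) = 2 - b
p(Y, c) = Y*c
O(Z) = 21/20 (O(Z) = 5/4 + Z/((Z*(-5))) = 5*(1/4) + Z/((-5*Z)) = 5/4 + Z*(-1/(5*Z)) = 5/4 - 1/5 = 21/20)
u = -219/20 (u = 21/20 + (2 - 1*0)*(-6) = 21/20 + (2 + 0)*(-6) = 21/20 + 2*(-6) = 21/20 - 12 = -219/20 ≈ -10.950)
-u = -1*(-219/20) = 219/20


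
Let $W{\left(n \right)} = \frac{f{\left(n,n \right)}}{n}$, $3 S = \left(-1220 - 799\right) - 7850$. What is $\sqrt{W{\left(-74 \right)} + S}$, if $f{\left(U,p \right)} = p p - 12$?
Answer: $\frac{i \sqrt{41441739}}{111} \approx 57.996 i$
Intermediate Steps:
$S = - \frac{9869}{3}$ ($S = \frac{\left(-1220 - 799\right) - 7850}{3} = \frac{-2019 - 7850}{3} = \frac{1}{3} \left(-9869\right) = - \frac{9869}{3} \approx -3289.7$)
$f{\left(U,p \right)} = -12 + p^{2}$ ($f{\left(U,p \right)} = p^{2} - 12 = -12 + p^{2}$)
$W{\left(n \right)} = \frac{-12 + n^{2}}{n}$
$\sqrt{W{\left(-74 \right)} + S} = \sqrt{\left(-74 - \frac{12}{-74}\right) - \frac{9869}{3}} = \sqrt{\left(-74 - - \frac{6}{37}\right) - \frac{9869}{3}} = \sqrt{\left(-74 + \frac{6}{37}\right) - \frac{9869}{3}} = \sqrt{- \frac{2732}{37} - \frac{9869}{3}} = \sqrt{- \frac{373349}{111}} = \frac{i \sqrt{41441739}}{111}$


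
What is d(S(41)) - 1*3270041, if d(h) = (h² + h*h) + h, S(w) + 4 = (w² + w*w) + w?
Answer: 19839760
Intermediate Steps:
S(w) = -4 + w + 2*w² (S(w) = -4 + ((w² + w*w) + w) = -4 + ((w² + w²) + w) = -4 + (2*w² + w) = -4 + (w + 2*w²) = -4 + w + 2*w²)
d(h) = h + 2*h² (d(h) = (h² + h²) + h = 2*h² + h = h + 2*h²)
d(S(41)) - 1*3270041 = (-4 + 41 + 2*41²)*(1 + 2*(-4 + 41 + 2*41²)) - 1*3270041 = (-4 + 41 + 2*1681)*(1 + 2*(-4 + 41 + 2*1681)) - 3270041 = (-4 + 41 + 3362)*(1 + 2*(-4 + 41 + 3362)) - 3270041 = 3399*(1 + 2*3399) - 3270041 = 3399*(1 + 6798) - 3270041 = 3399*6799 - 3270041 = 23109801 - 3270041 = 19839760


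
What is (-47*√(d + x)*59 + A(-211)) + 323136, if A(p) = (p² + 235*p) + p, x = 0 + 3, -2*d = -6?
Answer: 317861 - 2773*√6 ≈ 3.1107e+5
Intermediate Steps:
d = 3 (d = -½*(-6) = 3)
x = 3
A(p) = p² + 236*p
(-47*√(d + x)*59 + A(-211)) + 323136 = (-47*√(3 + 3)*59 - 211*(236 - 211)) + 323136 = (-47*√6*59 - 211*25) + 323136 = (-2773*√6 - 5275) + 323136 = (-5275 - 2773*√6) + 323136 = 317861 - 2773*√6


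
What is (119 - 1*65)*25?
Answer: 1350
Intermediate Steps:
(119 - 1*65)*25 = (119 - 65)*25 = 54*25 = 1350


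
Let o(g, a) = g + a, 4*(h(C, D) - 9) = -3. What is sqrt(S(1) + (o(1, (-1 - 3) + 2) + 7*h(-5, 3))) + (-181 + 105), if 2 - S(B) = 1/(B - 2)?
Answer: -76 + sqrt(239)/2 ≈ -68.270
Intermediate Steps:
h(C, D) = 33/4 (h(C, D) = 9 + (1/4)*(-3) = 9 - 3/4 = 33/4)
o(g, a) = a + g
S(B) = 2 - 1/(-2 + B) (S(B) = 2 - 1/(B - 2) = 2 - 1/(-2 + B))
sqrt(S(1) + (o(1, (-1 - 3) + 2) + 7*h(-5, 3))) + (-181 + 105) = sqrt((-5 + 2*1)/(-2 + 1) + ((((-1 - 3) + 2) + 1) + 7*(33/4))) + (-181 + 105) = sqrt((-5 + 2)/(-1) + (((-4 + 2) + 1) + 231/4)) - 76 = sqrt(-1*(-3) + ((-2 + 1) + 231/4)) - 76 = sqrt(3 + (-1 + 231/4)) - 76 = sqrt(3 + 227/4) - 76 = sqrt(239/4) - 76 = sqrt(239)/2 - 76 = -76 + sqrt(239)/2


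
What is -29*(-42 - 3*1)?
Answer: 1305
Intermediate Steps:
-29*(-42 - 3*1) = -29*(-42 - 3) = -29*(-45) = 1305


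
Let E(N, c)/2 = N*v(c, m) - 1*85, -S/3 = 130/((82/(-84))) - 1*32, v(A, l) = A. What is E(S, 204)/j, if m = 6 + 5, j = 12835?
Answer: 487174/30955 ≈ 15.738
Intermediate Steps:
m = 11
S = 20316/41 (S = -3*(130/((82/(-84))) - 1*32) = -3*(130/((82*(-1/84))) - 32) = -3*(130/(-41/42) - 32) = -3*(130*(-42/41) - 32) = -3*(-5460/41 - 32) = -3*(-6772/41) = 20316/41 ≈ 495.51)
E(N, c) = -170 + 2*N*c (E(N, c) = 2*(N*c - 1*85) = 2*(N*c - 85) = 2*(-85 + N*c) = -170 + 2*N*c)
E(S, 204)/j = (-170 + 2*(20316/41)*204)/12835 = (-170 + 8288928/41)*(1/12835) = (8281958/41)*(1/12835) = 487174/30955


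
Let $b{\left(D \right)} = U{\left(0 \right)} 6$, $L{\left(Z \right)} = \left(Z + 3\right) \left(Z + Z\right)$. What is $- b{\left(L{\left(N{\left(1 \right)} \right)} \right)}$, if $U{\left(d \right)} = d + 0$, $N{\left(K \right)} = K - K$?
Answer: $0$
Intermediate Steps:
$N{\left(K \right)} = 0$
$U{\left(d \right)} = d$
$L{\left(Z \right)} = 2 Z \left(3 + Z\right)$ ($L{\left(Z \right)} = \left(3 + Z\right) 2 Z = 2 Z \left(3 + Z\right)$)
$b{\left(D \right)} = 0$ ($b{\left(D \right)} = 0 \cdot 6 = 0$)
$- b{\left(L{\left(N{\left(1 \right)} \right)} \right)} = \left(-1\right) 0 = 0$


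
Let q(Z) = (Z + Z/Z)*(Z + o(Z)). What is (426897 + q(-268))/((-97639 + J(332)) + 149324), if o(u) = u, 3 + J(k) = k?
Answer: 190003/17338 ≈ 10.959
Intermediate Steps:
J(k) = -3 + k
q(Z) = 2*Z*(1 + Z) (q(Z) = (Z + Z/Z)*(Z + Z) = (Z + 1)*(2*Z) = (1 + Z)*(2*Z) = 2*Z*(1 + Z))
(426897 + q(-268))/((-97639 + J(332)) + 149324) = (426897 + 2*(-268)*(1 - 268))/((-97639 + (-3 + 332)) + 149324) = (426897 + 2*(-268)*(-267))/((-97639 + 329) + 149324) = (426897 + 143112)/(-97310 + 149324) = 570009/52014 = 570009*(1/52014) = 190003/17338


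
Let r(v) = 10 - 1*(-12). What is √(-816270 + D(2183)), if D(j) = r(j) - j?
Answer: I*√818431 ≈ 904.67*I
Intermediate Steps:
r(v) = 22 (r(v) = 10 + 12 = 22)
D(j) = 22 - j
√(-816270 + D(2183)) = √(-816270 + (22 - 1*2183)) = √(-816270 + (22 - 2183)) = √(-816270 - 2161) = √(-818431) = I*√818431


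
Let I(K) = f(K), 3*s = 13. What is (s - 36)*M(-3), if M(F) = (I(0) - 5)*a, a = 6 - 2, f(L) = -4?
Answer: 1140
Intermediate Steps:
s = 13/3 (s = (⅓)*13 = 13/3 ≈ 4.3333)
I(K) = -4
a = 4
M(F) = -36 (M(F) = (-4 - 5)*4 = -9*4 = -36)
(s - 36)*M(-3) = (13/3 - 36)*(-36) = -95/3*(-36) = 1140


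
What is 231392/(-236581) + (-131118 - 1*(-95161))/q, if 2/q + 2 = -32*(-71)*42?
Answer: -405865216315479/236581 ≈ -1.7155e+9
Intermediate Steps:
q = 1/47711 (q = 2/(-2 - 32*(-71)*42) = 2/(-2 + 2272*42) = 2/(-2 + 95424) = 2/95422 = 2*(1/95422) = 1/47711 ≈ 2.0960e-5)
231392/(-236581) + (-131118 - 1*(-95161))/q = 231392/(-236581) + (-131118 - 1*(-95161))/(1/47711) = 231392*(-1/236581) + (-131118 + 95161)*47711 = -231392/236581 - 35957*47711 = -231392/236581 - 1715544427 = -405865216315479/236581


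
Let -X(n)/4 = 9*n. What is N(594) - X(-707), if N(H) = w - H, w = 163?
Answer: -25883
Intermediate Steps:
N(H) = 163 - H
X(n) = -36*n
N(594) - X(-707) = (163 - 1*594) - (-36)*(-707) = (163 - 594) - 1*25452 = -431 - 25452 = -25883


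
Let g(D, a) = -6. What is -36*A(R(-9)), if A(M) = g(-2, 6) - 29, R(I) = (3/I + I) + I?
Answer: 1260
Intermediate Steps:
R(I) = 2*I + 3/I (R(I) = (I + 3/I) + I = 2*I + 3/I)
A(M) = -35 (A(M) = -6 - 29 = -35)
-36*A(R(-9)) = -36*(-35) = 1260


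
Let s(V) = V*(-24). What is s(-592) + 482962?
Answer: 497170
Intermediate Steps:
s(V) = -24*V
s(-592) + 482962 = -24*(-592) + 482962 = 14208 + 482962 = 497170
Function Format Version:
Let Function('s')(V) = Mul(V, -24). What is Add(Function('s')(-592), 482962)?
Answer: 497170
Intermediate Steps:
Function('s')(V) = Mul(-24, V)
Add(Function('s')(-592), 482962) = Add(Mul(-24, -592), 482962) = Add(14208, 482962) = 497170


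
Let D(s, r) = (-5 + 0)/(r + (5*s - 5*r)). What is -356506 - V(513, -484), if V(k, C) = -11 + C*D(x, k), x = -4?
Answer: -184663805/518 ≈ -3.5649e+5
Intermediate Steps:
D(s, r) = -5/(-4*r + 5*s) (D(s, r) = -5/(r + (-5*r + 5*s)) = -5/(-4*r + 5*s))
V(k, C) = -11 + 5*C/(20 + 4*k) (V(k, C) = -11 + C*(5/(-5*(-4) + 4*k)) = -11 + C*(5/(20 + 4*k)) = -11 + 5*C/(20 + 4*k))
-356506 - V(513, -484) = -356506 - (-220 - 44*513 + 5*(-484))/(4*(5 + 513)) = -356506 - (-220 - 22572 - 2420)/(4*518) = -356506 - (-25212)/(4*518) = -356506 - 1*(-6303/518) = -356506 + 6303/518 = -184663805/518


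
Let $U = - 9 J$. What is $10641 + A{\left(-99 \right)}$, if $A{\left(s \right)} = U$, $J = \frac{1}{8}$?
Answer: $\frac{85119}{8} \approx 10640.0$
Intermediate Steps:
$J = \frac{1}{8} \approx 0.125$
$U = - \frac{9}{8}$ ($U = \left(-9\right) \frac{1}{8} = - \frac{9}{8} \approx -1.125$)
$A{\left(s \right)} = - \frac{9}{8}$
$10641 + A{\left(-99 \right)} = 10641 - \frac{9}{8} = \frac{85119}{8}$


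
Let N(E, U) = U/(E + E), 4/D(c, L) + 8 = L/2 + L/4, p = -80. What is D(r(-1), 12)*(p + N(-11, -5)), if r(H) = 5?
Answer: -3510/11 ≈ -319.09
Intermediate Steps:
D(c, L) = 4/(-8 + 3*L/4) (D(c, L) = 4/(-8 + (L/2 + L/4)) = 4/(-8 + 3*L/4))
N(E, U) = U/(2*E) (N(E, U) = U/((2*E)) = (1/(2*E))*U = U/(2*E))
D(r(-1), 12)*(p + N(-11, -5)) = (16/(-32 + 3*12))*(-80 + (½)*(-5)/(-11)) = (16/(-32 + 36))*(-80 + (½)*(-5)*(-1/11)) = (16/4)*(-80 + 5/22) = (16*(¼))*(-1755/22) = 4*(-1755/22) = -3510/11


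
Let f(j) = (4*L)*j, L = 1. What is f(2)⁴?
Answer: 4096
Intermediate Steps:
f(j) = 4*j (f(j) = (4*1)*j = 4*j)
f(2)⁴ = (4*2)⁴ = 8⁴ = 4096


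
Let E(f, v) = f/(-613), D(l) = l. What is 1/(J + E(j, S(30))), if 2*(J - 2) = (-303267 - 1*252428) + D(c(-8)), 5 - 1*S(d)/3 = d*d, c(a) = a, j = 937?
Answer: -1226/340645361 ≈ -3.5991e-6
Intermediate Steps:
S(d) = 15 - 3*d**2 (S(d) = 15 - 3*d*d = 15 - 3*d**2)
E(f, v) = -f/613 (E(f, v) = f*(-1/613) = -f/613)
J = -555699/2 (J = 2 + ((-303267 - 1*252428) - 8)/2 = 2 + ((-303267 - 252428) - 8)/2 = 2 + (-555695 - 8)/2 = 2 + (1/2)*(-555703) = 2 - 555703/2 = -555699/2 ≈ -2.7785e+5)
1/(J + E(j, S(30))) = 1/(-555699/2 - 1/613*937) = 1/(-555699/2 - 937/613) = 1/(-340645361/1226) = -1226/340645361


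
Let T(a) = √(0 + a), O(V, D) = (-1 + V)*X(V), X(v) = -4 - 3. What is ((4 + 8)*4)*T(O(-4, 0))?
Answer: 48*√35 ≈ 283.97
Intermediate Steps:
X(v) = -7
O(V, D) = 7 - 7*V (O(V, D) = (-1 + V)*(-7) = 7 - 7*V)
T(a) = √a
((4 + 8)*4)*T(O(-4, 0)) = ((4 + 8)*4)*√(7 - 7*(-4)) = (12*4)*√(7 + 28) = 48*√35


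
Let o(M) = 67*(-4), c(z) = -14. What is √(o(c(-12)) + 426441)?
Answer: √426173 ≈ 652.82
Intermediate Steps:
o(M) = -268
√(o(c(-12)) + 426441) = √(-268 + 426441) = √426173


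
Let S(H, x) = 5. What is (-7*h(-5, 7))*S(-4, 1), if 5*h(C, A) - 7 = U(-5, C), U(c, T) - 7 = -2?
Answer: -84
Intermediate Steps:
U(c, T) = 5 (U(c, T) = 7 - 2 = 5)
h(C, A) = 12/5 (h(C, A) = 7/5 + (⅕)*5 = 7/5 + 1 = 12/5)
(-7*h(-5, 7))*S(-4, 1) = -7*12/5*5 = -84/5*5 = -84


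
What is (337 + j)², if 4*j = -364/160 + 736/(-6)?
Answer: 21540552289/230400 ≈ 93492.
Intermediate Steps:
j = -14993/480 (j = (-364/160 + 736/(-6))/4 = (-364*1/160 + 736*(-⅙))/4 = (-91/40 - 368/3)/4 = (¼)*(-14993/120) = -14993/480 ≈ -31.235)
(337 + j)² = (337 - 14993/480)² = (146767/480)² = 21540552289/230400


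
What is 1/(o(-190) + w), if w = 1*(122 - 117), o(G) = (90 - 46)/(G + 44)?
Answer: 73/343 ≈ 0.21283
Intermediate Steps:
o(G) = 44/(44 + G)
w = 5 (w = 1*5 = 5)
1/(o(-190) + w) = 1/(44/(44 - 190) + 5) = 1/(44/(-146) + 5) = 1/(44*(-1/146) + 5) = 1/(-22/73 + 5) = 1/(343/73) = 73/343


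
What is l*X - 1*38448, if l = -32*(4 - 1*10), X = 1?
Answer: -38256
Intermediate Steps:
l = 192 (l = -32*(4 - 10) = -32*(-6) = 192)
l*X - 1*38448 = 192*1 - 1*38448 = 192 - 38448 = -38256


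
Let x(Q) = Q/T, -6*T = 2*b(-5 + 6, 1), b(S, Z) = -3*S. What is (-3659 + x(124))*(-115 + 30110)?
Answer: -106032325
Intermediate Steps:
T = 1 (T = -(-3*(-5 + 6))/3 = -(-3*1)/3 = -(-3)/3 = -1/6*(-6) = 1)
x(Q) = Q (x(Q) = Q/1 = Q*1 = Q)
(-3659 + x(124))*(-115 + 30110) = (-3659 + 124)*(-115 + 30110) = -3535*29995 = -106032325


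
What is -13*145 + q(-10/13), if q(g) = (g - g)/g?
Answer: -1885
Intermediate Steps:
q(g) = 0 (q(g) = 0/g = 0)
-13*145 + q(-10/13) = -13*145 + 0 = -1885 + 0 = -1885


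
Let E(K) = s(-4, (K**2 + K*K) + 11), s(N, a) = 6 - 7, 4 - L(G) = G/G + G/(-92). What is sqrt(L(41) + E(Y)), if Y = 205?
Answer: 15*sqrt(23)/46 ≈ 1.5639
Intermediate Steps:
L(G) = 3 + G/92 (L(G) = 4 - (G/G + G/(-92)) = 4 - (1 + G*(-1/92)) = 4 - (1 - G/92) = 4 + (-1 + G/92) = 3 + G/92)
s(N, a) = -1
E(K) = -1
sqrt(L(41) + E(Y)) = sqrt((3 + (1/92)*41) - 1) = sqrt((3 + 41/92) - 1) = sqrt(317/92 - 1) = sqrt(225/92) = 15*sqrt(23)/46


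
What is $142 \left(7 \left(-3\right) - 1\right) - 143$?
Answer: $-3267$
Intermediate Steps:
$142 \left(7 \left(-3\right) - 1\right) - 143 = 142 \left(-21 - 1\right) - 143 = 142 \left(-22\right) - 143 = -3124 - 143 = -3267$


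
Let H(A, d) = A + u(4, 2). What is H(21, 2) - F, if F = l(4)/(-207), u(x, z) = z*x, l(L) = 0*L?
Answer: 29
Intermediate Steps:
l(L) = 0
u(x, z) = x*z
F = 0 (F = 0/(-207) = 0*(-1/207) = 0)
H(A, d) = 8 + A (H(A, d) = A + 4*2 = A + 8 = 8 + A)
H(21, 2) - F = (8 + 21) - 1*0 = 29 + 0 = 29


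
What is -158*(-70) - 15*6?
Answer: 10970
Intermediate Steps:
-158*(-70) - 15*6 = 11060 - 90 = 10970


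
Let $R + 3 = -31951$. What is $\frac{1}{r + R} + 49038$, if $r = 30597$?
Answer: $\frac{66544565}{1357} \approx 49038.0$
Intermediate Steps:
$R = -31954$ ($R = -3 - 31951 = -31954$)
$\frac{1}{r + R} + 49038 = \frac{1}{30597 - 31954} + 49038 = \frac{1}{-1357} + 49038 = - \frac{1}{1357} + 49038 = \frac{66544565}{1357}$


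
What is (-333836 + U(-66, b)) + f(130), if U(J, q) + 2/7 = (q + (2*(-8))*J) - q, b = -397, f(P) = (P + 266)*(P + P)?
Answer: -1608742/7 ≈ -2.2982e+5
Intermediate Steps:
f(P) = 2*P*(266 + P) (f(P) = (266 + P)*(2*P) = 2*P*(266 + P))
U(J, q) = -2/7 - 16*J (U(J, q) = -2/7 + ((q + (2*(-8))*J) - q) = -2/7 + ((q - 16*J) - q) = -2/7 - 16*J)
(-333836 + U(-66, b)) + f(130) = (-333836 + (-2/7 - 16*(-66))) + 2*130*(266 + 130) = (-333836 + (-2/7 + 1056)) + 2*130*396 = (-333836 + 7390/7) + 102960 = -2329462/7 + 102960 = -1608742/7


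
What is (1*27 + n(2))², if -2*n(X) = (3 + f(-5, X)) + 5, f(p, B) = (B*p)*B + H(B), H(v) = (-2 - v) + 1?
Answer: 4761/4 ≈ 1190.3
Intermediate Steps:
H(v) = -1 - v
f(p, B) = -1 - B + p*B² (f(p, B) = (B*p)*B + (-1 - B) = p*B² + (-1 - B) = -1 - B + p*B²)
n(X) = -7/2 + X/2 + 5*X²/2 (n(X) = -((3 + (-1 - X - 5*X²)) + 5)/2 = -((2 - X - 5*X²) + 5)/2 = -(7 - X - 5*X²)/2 = -7/2 + X/2 + 5*X²/2)
(1*27 + n(2))² = (1*27 + (-7/2 + (½)*2 + (5/2)*2²))² = (27 + (-7/2 + 1 + (5/2)*4))² = (27 + (-7/2 + 1 + 10))² = (27 + 15/2)² = (69/2)² = 4761/4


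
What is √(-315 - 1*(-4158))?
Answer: 3*√427 ≈ 61.992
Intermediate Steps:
√(-315 - 1*(-4158)) = √(-315 + 4158) = √3843 = 3*√427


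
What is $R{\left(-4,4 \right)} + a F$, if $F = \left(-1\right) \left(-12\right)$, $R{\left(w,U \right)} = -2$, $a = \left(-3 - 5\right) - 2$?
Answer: $-122$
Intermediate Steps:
$a = -10$ ($a = -8 - 2 = -10$)
$F = 12$
$R{\left(-4,4 \right)} + a F = -2 - 120 = -122$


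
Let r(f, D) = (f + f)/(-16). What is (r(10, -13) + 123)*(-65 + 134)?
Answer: 33603/4 ≈ 8400.8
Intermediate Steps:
r(f, D) = -f/8 (r(f, D) = (2*f)*(-1/16) = -f/8)
(r(10, -13) + 123)*(-65 + 134) = (-1/8*10 + 123)*(-65 + 134) = (-5/4 + 123)*69 = (487/4)*69 = 33603/4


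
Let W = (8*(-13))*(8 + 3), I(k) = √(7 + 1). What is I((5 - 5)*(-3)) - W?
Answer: 1144 + 2*√2 ≈ 1146.8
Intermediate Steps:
I(k) = 2*√2 (I(k) = √8 = 2*√2)
W = -1144 (W = -104*11 = -1144)
I((5 - 5)*(-3)) - W = 2*√2 - 1*(-1144) = 2*√2 + 1144 = 1144 + 2*√2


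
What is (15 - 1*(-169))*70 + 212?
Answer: 13092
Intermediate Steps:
(15 - 1*(-169))*70 + 212 = (15 + 169)*70 + 212 = 184*70 + 212 = 12880 + 212 = 13092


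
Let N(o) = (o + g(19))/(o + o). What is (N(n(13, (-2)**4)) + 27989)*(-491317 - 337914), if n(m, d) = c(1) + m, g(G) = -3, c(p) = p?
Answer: -649870822393/28 ≈ -2.3210e+10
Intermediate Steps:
n(m, d) = 1 + m
N(o) = (-3 + o)/(2*o) (N(o) = (o - 3)/(o + o) = (-3 + o)/((2*o)) = (-3 + o)*(1/(2*o)) = (-3 + o)/(2*o))
(N(n(13, (-2)**4)) + 27989)*(-491317 - 337914) = ((-3 + (1 + 13))/(2*(1 + 13)) + 27989)*(-491317 - 337914) = ((1/2)*(-3 + 14)/14 + 27989)*(-829231) = ((1/2)*(1/14)*11 + 27989)*(-829231) = (11/28 + 27989)*(-829231) = (783703/28)*(-829231) = -649870822393/28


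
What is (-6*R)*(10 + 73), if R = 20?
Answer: -9960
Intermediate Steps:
(-6*R)*(10 + 73) = (-6*20)*(10 + 73) = -120*83 = -9960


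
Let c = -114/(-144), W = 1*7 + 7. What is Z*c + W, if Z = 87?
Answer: 663/8 ≈ 82.875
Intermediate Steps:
W = 14 (W = 7 + 7 = 14)
c = 19/24 (c = -114*(-1/144) = 19/24 ≈ 0.79167)
Z*c + W = 87*(19/24) + 14 = 551/8 + 14 = 663/8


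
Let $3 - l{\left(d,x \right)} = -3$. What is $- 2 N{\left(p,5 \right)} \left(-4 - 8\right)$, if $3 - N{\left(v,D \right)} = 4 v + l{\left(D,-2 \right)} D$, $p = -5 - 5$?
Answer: $312$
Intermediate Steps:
$p = -10$ ($p = -5 - 5 = -10$)
$l{\left(d,x \right)} = 6$ ($l{\left(d,x \right)} = 3 - -3 = 3 + 3 = 6$)
$N{\left(v,D \right)} = 3 - 6 D - 4 v$ ($N{\left(v,D \right)} = 3 - \left(4 v + 6 D\right) = 3 - 6 D - 4 v$)
$- 2 N{\left(p,5 \right)} \left(-4 - 8\right) = - 2 \left(3 - 30 - -40\right) \left(-4 - 8\right) = - 2 \left(3 - 30 + 40\right) \left(-4 - 8\right) = \left(-2\right) 13 \left(-12\right) = \left(-26\right) \left(-12\right) = 312$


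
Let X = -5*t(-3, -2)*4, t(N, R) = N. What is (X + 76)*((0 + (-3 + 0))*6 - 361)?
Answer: -51544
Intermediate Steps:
X = 60 (X = -5*(-3)*4 = 15*4 = 60)
(X + 76)*((0 + (-3 + 0))*6 - 361) = (60 + 76)*((0 + (-3 + 0))*6 - 361) = 136*((0 - 3)*6 - 361) = 136*(-3*6 - 361) = 136*(-18 - 361) = 136*(-379) = -51544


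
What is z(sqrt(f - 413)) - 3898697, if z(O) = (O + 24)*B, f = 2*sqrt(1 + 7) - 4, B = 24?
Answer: -3898121 + 24*I*sqrt(417 - 4*sqrt(2)) ≈ -3.8981e+6 + 486.76*I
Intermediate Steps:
f = -4 + 4*sqrt(2) (f = 2*sqrt(8) - 4 = 2*(2*sqrt(2)) - 4 = 4*sqrt(2) - 4 = -4 + 4*sqrt(2) ≈ 1.6569)
z(O) = 576 + 24*O (z(O) = (O + 24)*24 = (24 + O)*24 = 576 + 24*O)
z(sqrt(f - 413)) - 3898697 = (576 + 24*sqrt((-4 + 4*sqrt(2)) - 413)) - 3898697 = (576 + 24*sqrt(-417 + 4*sqrt(2))) - 3898697 = -3898121 + 24*sqrt(-417 + 4*sqrt(2))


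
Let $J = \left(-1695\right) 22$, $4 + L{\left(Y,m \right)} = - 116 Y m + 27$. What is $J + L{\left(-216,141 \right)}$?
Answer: $3495629$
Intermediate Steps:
$L{\left(Y,m \right)} = 23 - 116 Y m$ ($L{\left(Y,m \right)} = -4 + \left(- 116 Y m + 27\right) = -4 - \left(-27 + 116 Y m\right) = 23 - 116 Y m$)
$J = -37290$
$J + L{\left(-216,141 \right)} = -37290 - \left(-23 - 3532896\right) = -37290 + \left(23 + 3532896\right) = -37290 + 3532919 = 3495629$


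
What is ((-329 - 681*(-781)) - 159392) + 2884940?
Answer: 3257080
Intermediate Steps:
((-329 - 681*(-781)) - 159392) + 2884940 = ((-329 + 531861) - 159392) + 2884940 = (531532 - 159392) + 2884940 = 372140 + 2884940 = 3257080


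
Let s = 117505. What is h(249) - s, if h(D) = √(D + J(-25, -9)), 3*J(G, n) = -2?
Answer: -117505 + √2235/3 ≈ -1.1749e+5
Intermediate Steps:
J(G, n) = -⅔ (J(G, n) = (⅓)*(-2) = -⅔)
h(D) = √(-⅔ + D) (h(D) = √(D - ⅔) = √(-⅔ + D))
h(249) - s = √(-6 + 9*249)/3 - 1*117505 = √(-6 + 2241)/3 - 117505 = √2235/3 - 117505 = -117505 + √2235/3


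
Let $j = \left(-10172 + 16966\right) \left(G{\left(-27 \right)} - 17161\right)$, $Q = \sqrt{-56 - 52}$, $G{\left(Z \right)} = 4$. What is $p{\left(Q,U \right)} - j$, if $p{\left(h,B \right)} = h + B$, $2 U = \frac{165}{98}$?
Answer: $\frac{22846673133}{196} + 6 i \sqrt{3} \approx 1.1656 \cdot 10^{8} + 10.392 i$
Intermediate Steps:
$Q = 6 i \sqrt{3}$ ($Q = \sqrt{-108} = 6 i \sqrt{3} \approx 10.392 i$)
$U = \frac{165}{196}$ ($U = \frac{165 \cdot \frac{1}{98}}{2} = \frac{1}{2} \cdot \frac{165}{98} = \frac{165}{196} \approx 0.84184$)
$p{\left(h,B \right)} = B + h$
$j = -116564658$ ($j = \left(-10172 + 16966\right) \left(4 - 17161\right) = 6794 \left(-17157\right) = -116564658$)
$p{\left(Q,U \right)} - j = \left(\frac{165}{196} + 6 i \sqrt{3}\right) - -116564658 = \left(\frac{165}{196} + 6 i \sqrt{3}\right) + 116564658 = \frac{22846673133}{196} + 6 i \sqrt{3}$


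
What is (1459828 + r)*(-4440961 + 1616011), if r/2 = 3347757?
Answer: -23038433382900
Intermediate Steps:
r = 6695514 (r = 2*3347757 = 6695514)
(1459828 + r)*(-4440961 + 1616011) = (1459828 + 6695514)*(-4440961 + 1616011) = 8155342*(-2824950) = -23038433382900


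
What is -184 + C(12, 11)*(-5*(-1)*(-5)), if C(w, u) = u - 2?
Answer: -409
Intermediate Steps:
C(w, u) = -2 + u
-184 + C(12, 11)*(-5*(-1)*(-5)) = -184 + (-2 + 11)*(-5*(-1)*(-5)) = -184 + 9*(5*(-5)) = -184 + 9*(-25) = -184 - 225 = -409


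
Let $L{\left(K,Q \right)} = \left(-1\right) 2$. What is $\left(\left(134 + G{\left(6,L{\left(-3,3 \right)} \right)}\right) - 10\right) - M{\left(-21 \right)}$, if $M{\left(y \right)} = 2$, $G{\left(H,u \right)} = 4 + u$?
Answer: $124$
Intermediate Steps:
$L{\left(K,Q \right)} = -2$
$\left(\left(134 + G{\left(6,L{\left(-3,3 \right)} \right)}\right) - 10\right) - M{\left(-21 \right)} = \left(\left(134 + \left(4 - 2\right)\right) - 10\right) - 2 = \left(\left(134 + 2\right) - 10\right) - 2 = \left(136 - 10\right) - 2 = 126 - 2 = 124$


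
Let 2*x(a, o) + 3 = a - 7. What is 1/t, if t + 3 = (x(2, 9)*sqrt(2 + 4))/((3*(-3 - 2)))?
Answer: -225/643 - 20*sqrt(6)/643 ≈ -0.42611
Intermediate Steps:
x(a, o) = -5 + a/2 (x(a, o) = -3/2 + (a - 7)/2 = -3/2 + (-7 + a)/2 = -3/2 + (-7/2 + a/2) = -5 + a/2)
t = -3 + 4*sqrt(6)/15 (t = -3 + ((-5 + (1/2)*2)*sqrt(2 + 4))/((3*(-3 - 2))) = -3 + ((-5 + 1)*sqrt(6))/((3*(-5))) = -3 - 4*sqrt(6)/(-15) = -3 - 4*sqrt(6)*(-1/15) = -3 + 4*sqrt(6)/15 ≈ -2.3468)
1/t = 1/(-3 + 4*sqrt(6)/15)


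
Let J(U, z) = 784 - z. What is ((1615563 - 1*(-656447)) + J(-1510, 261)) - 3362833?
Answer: -1090300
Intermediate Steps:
((1615563 - 1*(-656447)) + J(-1510, 261)) - 3362833 = ((1615563 - 1*(-656447)) + (784 - 1*261)) - 3362833 = ((1615563 + 656447) + (784 - 261)) - 3362833 = (2272010 + 523) - 3362833 = 2272533 - 3362833 = -1090300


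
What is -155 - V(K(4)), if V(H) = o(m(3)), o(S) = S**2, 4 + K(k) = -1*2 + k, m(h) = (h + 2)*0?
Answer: -155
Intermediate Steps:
m(h) = 0 (m(h) = (2 + h)*0 = 0)
K(k) = -6 + k (K(k) = -4 + (-1*2 + k) = -4 + (-2 + k) = -6 + k)
V(H) = 0 (V(H) = 0**2 = 0)
-155 - V(K(4)) = -155 - 1*0 = -155 + 0 = -155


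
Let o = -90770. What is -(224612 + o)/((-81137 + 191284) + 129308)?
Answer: -133842/239455 ≈ -0.55894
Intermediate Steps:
-(224612 + o)/((-81137 + 191284) + 129308) = -(224612 - 90770)/((-81137 + 191284) + 129308) = -133842/(110147 + 129308) = -133842/239455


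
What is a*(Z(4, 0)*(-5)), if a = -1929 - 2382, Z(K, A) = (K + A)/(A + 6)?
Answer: 14370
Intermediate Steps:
Z(K, A) = (A + K)/(6 + A)
a = -4311
a*(Z(4, 0)*(-5)) = -4311*(0 + 4)/(6 + 0)*(-5) = -4311*4/6*(-5) = -4311*(⅙)*4*(-5) = -2874*(-5) = -4311*(-10/3) = 14370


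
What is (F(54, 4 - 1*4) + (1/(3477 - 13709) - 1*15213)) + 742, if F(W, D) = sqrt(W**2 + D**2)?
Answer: -147514745/10232 ≈ -14417.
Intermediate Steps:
F(W, D) = sqrt(D**2 + W**2)
(F(54, 4 - 1*4) + (1/(3477 - 13709) - 1*15213)) + 742 = (sqrt((4 - 1*4)**2 + 54**2) + (1/(3477 - 13709) - 1*15213)) + 742 = (sqrt((4 - 4)**2 + 2916) + (1/(-10232) - 15213)) + 742 = (sqrt(0**2 + 2916) + (-1/10232 - 15213)) + 742 = (sqrt(0 + 2916) - 155659417/10232) + 742 = (sqrt(2916) - 155659417/10232) + 742 = (54 - 155659417/10232) + 742 = -155106889/10232 + 742 = -147514745/10232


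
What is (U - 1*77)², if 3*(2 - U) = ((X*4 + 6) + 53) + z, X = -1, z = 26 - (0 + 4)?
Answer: 91204/9 ≈ 10134.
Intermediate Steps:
z = 22 (z = 26 - 1*4 = 26 - 4 = 22)
U = -71/3 (U = 2 - (((-1*4 + 6) + 53) + 22)/3 = 2 - (((-4 + 6) + 53) + 22)/3 = 2 - ((2 + 53) + 22)/3 = 2 - (55 + 22)/3 = 2 - ⅓*77 = 2 - 77/3 = -71/3 ≈ -23.667)
(U - 1*77)² = (-71/3 - 1*77)² = (-71/3 - 77)² = (-302/3)² = 91204/9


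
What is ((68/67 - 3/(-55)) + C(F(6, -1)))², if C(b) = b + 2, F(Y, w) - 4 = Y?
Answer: 2319481921/13579225 ≈ 170.81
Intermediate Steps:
F(Y, w) = 4 + Y
C(b) = 2 + b
((68/67 - 3/(-55)) + C(F(6, -1)))² = ((68/67 - 3/(-55)) + (2 + (4 + 6)))² = ((68*(1/67) - 3*(-1/55)) + (2 + 10))² = ((68/67 + 3/55) + 12)² = (3941/3685 + 12)² = (48161/3685)² = 2319481921/13579225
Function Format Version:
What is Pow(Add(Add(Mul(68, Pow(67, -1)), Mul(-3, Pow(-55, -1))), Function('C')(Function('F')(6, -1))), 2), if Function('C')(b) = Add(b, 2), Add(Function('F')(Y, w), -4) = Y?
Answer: Rational(2319481921, 13579225) ≈ 170.81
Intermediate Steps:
Function('F')(Y, w) = Add(4, Y)
Function('C')(b) = Add(2, b)
Pow(Add(Add(Mul(68, Pow(67, -1)), Mul(-3, Pow(-55, -1))), Function('C')(Function('F')(6, -1))), 2) = Pow(Add(Add(Mul(68, Pow(67, -1)), Mul(-3, Pow(-55, -1))), Add(2, Add(4, 6))), 2) = Pow(Add(Add(Mul(68, Rational(1, 67)), Mul(-3, Rational(-1, 55))), Add(2, 10)), 2) = Pow(Add(Add(Rational(68, 67), Rational(3, 55)), 12), 2) = Pow(Add(Rational(3941, 3685), 12), 2) = Pow(Rational(48161, 3685), 2) = Rational(2319481921, 13579225)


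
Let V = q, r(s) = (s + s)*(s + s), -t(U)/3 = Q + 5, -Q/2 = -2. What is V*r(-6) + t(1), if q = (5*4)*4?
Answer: 11493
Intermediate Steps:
Q = 4 (Q = -2*(-2) = 4)
t(U) = -27 (t(U) = -3*(4 + 5) = -3*9 = -27)
r(s) = 4*s² (r(s) = (2*s)*(2*s) = 4*s²)
q = 80 (q = 20*4 = 80)
V = 80
V*r(-6) + t(1) = 80*(4*(-6)²) - 27 = 80*(4*36) - 27 = 80*144 - 27 = 11520 - 27 = 11493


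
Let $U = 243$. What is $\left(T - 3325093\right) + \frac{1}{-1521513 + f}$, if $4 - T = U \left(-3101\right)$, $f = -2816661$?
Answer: $- \frac{11155813997005}{4338174} \approx -2.5715 \cdot 10^{6}$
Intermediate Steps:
$T = 753547$ ($T = 4 - 243 \left(-3101\right) = 4 - -753543 = 4 + 753543 = 753547$)
$\left(T - 3325093\right) + \frac{1}{-1521513 + f} = \left(753547 - 3325093\right) + \frac{1}{-1521513 - 2816661} = -2571546 + \frac{1}{-4338174} = -2571546 - \frac{1}{4338174} = - \frac{11155813997005}{4338174}$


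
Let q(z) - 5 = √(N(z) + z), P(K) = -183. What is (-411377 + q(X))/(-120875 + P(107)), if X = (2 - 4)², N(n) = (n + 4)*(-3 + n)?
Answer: 205686/60529 - √3/60529 ≈ 3.3981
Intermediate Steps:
N(n) = (-3 + n)*(4 + n) (N(n) = (4 + n)*(-3 + n) = (-3 + n)*(4 + n))
X = 4 (X = (-2)² = 4)
q(z) = 5 + √(-12 + z² + 2*z) (q(z) = 5 + √((-12 + z + z²) + z) = 5 + √(-12 + z² + 2*z))
(-411377 + q(X))/(-120875 + P(107)) = (-411377 + (5 + √(-12 + 4² + 2*4)))/(-120875 - 183) = (-411377 + (5 + √(-12 + 16 + 8)))/(-121058) = (-411377 + (5 + √12))*(-1/121058) = (-411377 + (5 + 2*√3))*(-1/121058) = (-411372 + 2*√3)*(-1/121058) = 205686/60529 - √3/60529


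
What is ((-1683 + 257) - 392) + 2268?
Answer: 450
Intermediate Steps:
((-1683 + 257) - 392) + 2268 = (-1426 - 392) + 2268 = -1818 + 2268 = 450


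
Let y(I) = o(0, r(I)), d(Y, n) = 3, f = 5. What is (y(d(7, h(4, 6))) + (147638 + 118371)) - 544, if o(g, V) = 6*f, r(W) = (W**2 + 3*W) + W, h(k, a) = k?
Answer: 265495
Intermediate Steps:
r(W) = W**2 + 4*W
o(g, V) = 30 (o(g, V) = 6*5 = 30)
y(I) = 30
(y(d(7, h(4, 6))) + (147638 + 118371)) - 544 = (30 + (147638 + 118371)) - 544 = (30 + 266009) - 544 = 266039 - 544 = 265495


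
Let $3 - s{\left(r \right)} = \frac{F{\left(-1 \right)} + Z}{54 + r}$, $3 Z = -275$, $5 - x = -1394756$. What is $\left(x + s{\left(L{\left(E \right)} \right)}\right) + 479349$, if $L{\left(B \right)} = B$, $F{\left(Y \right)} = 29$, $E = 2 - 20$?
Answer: $\frac{50601098}{27} \approx 1.8741 \cdot 10^{6}$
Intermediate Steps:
$x = 1394761$ ($x = 5 - -1394756 = 5 + 1394756 = 1394761$)
$E = -18$ ($E = 2 - 20 = -18$)
$Z = - \frac{275}{3}$ ($Z = \frac{1}{3} \left(-275\right) = - \frac{275}{3} \approx -91.667$)
$s{\left(r \right)} = 3 + \frac{188}{3 \left(54 + r\right)}$ ($s{\left(r \right)} = 3 - \frac{29 - \frac{275}{3}}{54 + r} = 3 - - \frac{188}{3 \left(54 + r\right)} = 3 + \frac{188}{3 \left(54 + r\right)}$)
$\left(x + s{\left(L{\left(E \right)} \right)}\right) + 479349 = \left(1394761 + \frac{674 + 9 \left(-18\right)}{3 \left(54 - 18\right)}\right) + 479349 = \left(1394761 + \frac{674 - 162}{3 \cdot 36}\right) + 479349 = \left(1394761 + \frac{1}{3} \cdot \frac{1}{36} \cdot 512\right) + 479349 = \left(1394761 + \frac{128}{27}\right) + 479349 = \frac{37658675}{27} + 479349 = \frac{50601098}{27}$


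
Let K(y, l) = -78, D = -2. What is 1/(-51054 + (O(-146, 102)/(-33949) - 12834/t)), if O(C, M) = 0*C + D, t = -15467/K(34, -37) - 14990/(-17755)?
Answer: -1872530458789/95720849653349032 ≈ -1.9562e-5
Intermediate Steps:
t = 55157161/276978 (t = -15467/(-78) - 14990/(-17755) = -15467*(-1/78) - 14990*(-1/17755) = 15467/78 + 2998/3551 = 55157161/276978 ≈ 199.14)
O(C, M) = -2 (O(C, M) = 0*C - 2 = 0 - 2 = -2)
1/(-51054 + (O(-146, 102)/(-33949) - 12834/t)) = 1/(-51054 + (-2/(-33949) - 12834/55157161/276978)) = 1/(-51054 + (-2*(-1/33949) - 12834*276978/55157161)) = 1/(-51054 + (2/33949 - 3554735652/55157161)) = 1/(-51054 - 120679610335426/1872530458789) = 1/(-95720849653349032/1872530458789) = -1872530458789/95720849653349032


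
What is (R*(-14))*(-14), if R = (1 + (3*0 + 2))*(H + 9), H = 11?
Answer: 11760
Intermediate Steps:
R = 60 (R = (1 + (3*0 + 2))*(11 + 9) = (1 + (0 + 2))*20 = (1 + 2)*20 = 3*20 = 60)
(R*(-14))*(-14) = (60*(-14))*(-14) = -840*(-14) = 11760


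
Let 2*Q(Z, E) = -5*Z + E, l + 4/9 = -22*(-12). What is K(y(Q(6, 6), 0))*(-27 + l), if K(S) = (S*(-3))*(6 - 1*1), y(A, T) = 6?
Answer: -21290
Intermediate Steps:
l = 2372/9 (l = -4/9 - 22*(-12) = -4/9 + 264 = 2372/9 ≈ 263.56)
Q(Z, E) = E/2 - 5*Z/2 (Q(Z, E) = (-5*Z + E)/2 = (E - 5*Z)/2 = E/2 - 5*Z/2)
K(S) = -15*S (K(S) = (-3*S)*(6 - 1) = -3*S*5 = -15*S)
K(y(Q(6, 6), 0))*(-27 + l) = (-15*6)*(-27 + 2372/9) = -90*2129/9 = -21290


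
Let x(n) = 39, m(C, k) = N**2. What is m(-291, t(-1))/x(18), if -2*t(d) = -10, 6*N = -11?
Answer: 121/1404 ≈ 0.086182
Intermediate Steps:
N = -11/6 (N = (1/6)*(-11) = -11/6 ≈ -1.8333)
t(d) = 5 (t(d) = -1/2*(-10) = 5)
m(C, k) = 121/36 (m(C, k) = (-11/6)**2 = 121/36)
m(-291, t(-1))/x(18) = (121/36)/39 = (121/36)*(1/39) = 121/1404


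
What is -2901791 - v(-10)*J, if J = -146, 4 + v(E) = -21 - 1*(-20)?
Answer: -2902521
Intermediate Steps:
v(E) = -5 (v(E) = -4 + (-21 - 1*(-20)) = -4 + (-21 + 20) = -4 - 1 = -5)
-2901791 - v(-10)*J = -2901791 - (-5)*(-146) = -2901791 - 1*730 = -2901791 - 730 = -2902521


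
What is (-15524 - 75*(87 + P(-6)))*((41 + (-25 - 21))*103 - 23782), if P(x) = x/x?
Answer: 537546828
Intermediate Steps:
P(x) = 1
(-15524 - 75*(87 + P(-6)))*((41 + (-25 - 21))*103 - 23782) = (-15524 - 75*(87 + 1))*((41 + (-25 - 21))*103 - 23782) = (-15524 - 75*88)*((41 - 46)*103 - 23782) = (-15524 - 6600)*(-5*103 - 23782) = -22124*(-515 - 23782) = -22124*(-24297) = 537546828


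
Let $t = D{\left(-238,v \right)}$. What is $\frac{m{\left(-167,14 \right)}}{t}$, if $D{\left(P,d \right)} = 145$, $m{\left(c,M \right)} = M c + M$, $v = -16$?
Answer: $- \frac{2324}{145} \approx -16.028$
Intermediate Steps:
$m{\left(c,M \right)} = M + M c$
$t = 145$
$\frac{m{\left(-167,14 \right)}}{t} = \frac{14 \left(1 - 167\right)}{145} = 14 \left(-166\right) \frac{1}{145} = \left(-2324\right) \frac{1}{145} = - \frac{2324}{145}$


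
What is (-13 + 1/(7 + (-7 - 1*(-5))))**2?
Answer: 4096/25 ≈ 163.84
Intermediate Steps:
(-13 + 1/(7 + (-7 - 1*(-5))))**2 = (-13 + 1/(7 + (-7 + 5)))**2 = (-13 + 1/(7 - 2))**2 = (-13 + 1/5)**2 = (-64/5)**2 = 4096/25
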